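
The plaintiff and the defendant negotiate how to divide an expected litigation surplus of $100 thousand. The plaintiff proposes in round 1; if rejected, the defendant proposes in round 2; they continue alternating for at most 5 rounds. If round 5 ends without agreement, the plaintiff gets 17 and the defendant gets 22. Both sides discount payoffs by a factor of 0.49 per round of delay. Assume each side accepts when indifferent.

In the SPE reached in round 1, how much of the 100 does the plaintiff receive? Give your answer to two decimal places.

Round 5 (the plaintiff proposes): the defendant gets 22 if talks fail, so the plaintiff offers 22 and keeps 78.
Round 4 (the defendant proposes): the plaintiff can get 78 next round, worth 0.49 × 78 = 38.22 now, so the defendant offers 38.22, keeping 61.78.
Round 3 (the plaintiff proposes): the defendant can get 61.78 next round, worth 0.49 × 61.78 = 30.2722 now. The plaintiff offers 30.2722 and keeps 100 − 30.2722 = 69.7278.
Round 2 (the defendant proposes): the plaintiff can get 69.7278 next round, worth 0.49 × 69.7278 = 34.166622 now; the defendant offers that and keeps 65.833378.
Round 1 (the plaintiff proposes): the defendant can get 65.833378 next round, worth 0.49 × 65.833378 = 32.25835522 now, so the plaintiff offers 32.25835522, keeping 67.74164478.

67.74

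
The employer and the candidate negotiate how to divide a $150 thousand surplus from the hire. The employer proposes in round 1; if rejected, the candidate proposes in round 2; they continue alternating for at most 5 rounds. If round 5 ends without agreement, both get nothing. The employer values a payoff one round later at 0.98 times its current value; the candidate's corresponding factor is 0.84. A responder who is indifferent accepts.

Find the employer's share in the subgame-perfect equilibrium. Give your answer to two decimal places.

By backward induction:
Round 5 (the employer proposes): the candidate will accept anything ≥ 0, so the employer offers 0 and keeps 150.
Round 4 (the candidate proposes): the employer can get 150 next round, worth 0.98 × 150 = 147 now, so the candidate offers 147, keeping 3.
Round 3 (the employer proposes): the candidate can get 3 next round, worth 0.84 × 3 = 2.52 now, so the employer offers 2.52, keeping 147.48.
Round 2 (the candidate proposes): the employer can get 147.48 next round, worth 0.98 × 147.48 = 144.5304 now, so the candidate offers 144.5304, keeping 5.4696.
Round 1 (the employer proposes): the candidate can get 5.4696 next round, worth 0.84 × 5.4696 = 4.594464 now, so the employer offers 4.594464, keeping 145.405536.

145.41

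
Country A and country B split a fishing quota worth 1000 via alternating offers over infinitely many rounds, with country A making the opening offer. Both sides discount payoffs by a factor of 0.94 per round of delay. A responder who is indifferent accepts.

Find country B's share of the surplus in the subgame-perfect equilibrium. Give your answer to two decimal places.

484.54

When country A proposes, country B accepts any offer worth at least 0.94 times what country B would get by proposing next round; and vice versa.
This gives x = 1000 − 0.94y and y = 1000 − 0.94x, where x and y are each side's share when it proposes.
Hence (1 − 0.94·0.94)x = 1000(1 − 0.94), i.e. 0.1164·x = 60.
x ≈ 515.4639; country B's share is 1000 − x ≈ 484.5361.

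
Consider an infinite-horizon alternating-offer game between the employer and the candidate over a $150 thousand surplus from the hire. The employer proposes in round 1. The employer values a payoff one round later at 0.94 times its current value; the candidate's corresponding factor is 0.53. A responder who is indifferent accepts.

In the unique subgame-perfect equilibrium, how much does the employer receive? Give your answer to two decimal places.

140.49

In a stationary SPE each proposer offers the other exactly their discounted continuation value.
If the employer keeps x when proposing and the candidate keeps y when proposing, then x = 150 − 0.53y and y = 150 − 0.94x.
Solving: x = 150(1 − 0.53) / (1 − 0.94·0.53) = 70.5 / 0.5018 ≈ 140.4942.
The candidate gets 150 − 140.4942 ≈ 9.5058.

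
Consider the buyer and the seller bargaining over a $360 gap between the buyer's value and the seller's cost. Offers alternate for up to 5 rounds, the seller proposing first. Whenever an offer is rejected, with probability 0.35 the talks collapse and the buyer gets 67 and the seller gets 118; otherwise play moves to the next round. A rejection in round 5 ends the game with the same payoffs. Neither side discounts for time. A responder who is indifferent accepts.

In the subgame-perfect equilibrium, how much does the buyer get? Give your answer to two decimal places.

Round 5 (the seller proposes): the buyer gets 67 if talks fail, so the seller offers 67 and keeps 293.
Round 4 (the buyer proposes): rejecting gives the seller an expected 0.65 × 293 + 0.35 × 118 = 231.75. The buyer offers 231.75 and keeps 360 − 231.75 = 128.25.
Round 3 (the seller proposes): rejecting gives the buyer an expected 0.65 × 128.25 + 0.35 × 67 = 106.8125. The seller offers 106.8125 and keeps 360 − 106.8125 = 253.1875.
Round 2 (the buyer proposes): rejecting gives the seller an expected 0.65 × 253.1875 + 0.35 × 118 = 205.871875; the buyer offers that and keeps 154.128125.
Round 1 (the seller proposes): rejecting gives the buyer an expected 0.65 × 154.128125 + 0.35 × 67 = 123.63328125, so the seller offers 123.63328125, keeping 236.36671875.

123.63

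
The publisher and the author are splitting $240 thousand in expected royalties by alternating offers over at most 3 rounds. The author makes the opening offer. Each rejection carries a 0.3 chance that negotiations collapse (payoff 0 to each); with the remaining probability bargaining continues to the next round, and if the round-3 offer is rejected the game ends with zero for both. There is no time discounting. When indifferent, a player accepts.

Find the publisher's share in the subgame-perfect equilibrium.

50.4

By backward induction:
Round 3 (the author proposes): rejection yields 0 for the publisher; the author offers 0 and keeps 240.
Round 2 (the publisher proposes): rejecting gives the author an expected 0.7 × 240 = 168. The publisher offers 168 and keeps 240 − 168 = 72.
Round 1 (the author proposes): rejecting gives the publisher an expected 0.7 × 72 = 50.4; the author offers that and keeps 189.6.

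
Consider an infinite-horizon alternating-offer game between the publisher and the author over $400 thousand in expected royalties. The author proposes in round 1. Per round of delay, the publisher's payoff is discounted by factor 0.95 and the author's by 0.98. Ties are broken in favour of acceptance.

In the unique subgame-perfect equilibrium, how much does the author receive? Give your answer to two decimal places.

289.86

Let x be the author's share when the author proposes and y be the publisher's share when the publisher proposes.
The publisher accepts iff offered ≥ 0.95·y, so x = 400 − 0.95y. Symmetrically y = 400 − 0.98x.
Substituting: x = 400 − 0.95(400 − 0.98x), giving x(1 − 0.98·0.95) = 400(1 − 0.95).
So x = 400 × 0.05 / 0.069 ≈ 289.8551, and the publisher receives 400 − x ≈ 110.1449.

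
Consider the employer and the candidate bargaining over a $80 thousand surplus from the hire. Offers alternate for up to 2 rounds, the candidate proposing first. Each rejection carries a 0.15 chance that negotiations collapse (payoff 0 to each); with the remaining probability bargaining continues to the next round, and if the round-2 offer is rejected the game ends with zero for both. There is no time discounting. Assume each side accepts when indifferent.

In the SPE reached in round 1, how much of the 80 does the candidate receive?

Round 2 (the employer proposes): the candidate will accept anything ≥ 0, so the employer offers 0 and keeps 80.
Round 1 (the candidate proposes): rejecting gives the employer an expected 0.85 × 80 = 68, so the candidate offers 68, keeping 12.

12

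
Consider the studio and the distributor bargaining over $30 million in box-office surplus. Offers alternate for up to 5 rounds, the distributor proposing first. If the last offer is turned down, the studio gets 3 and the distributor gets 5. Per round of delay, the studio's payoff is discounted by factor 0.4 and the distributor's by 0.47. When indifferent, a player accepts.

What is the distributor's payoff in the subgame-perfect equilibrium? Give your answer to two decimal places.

Solve by backward induction from round 5.
Round 5 (the distributor proposes): the studio gets 3 if talks fail, so the distributor offers 3 and keeps 27.
Round 4 (the studio proposes): the distributor can get 27 next round, worth 0.47 × 27 = 12.69 now, so the studio offers 12.69, keeping 17.31.
Round 3 (the distributor proposes): the studio can get 17.31 next round, worth 0.4 × 17.31 = 6.924 now; the distributor offers that and keeps 23.076.
Round 2 (the studio proposes): the distributor can get 23.076 next round, worth 0.47 × 23.076 = 10.84572 now, so the studio offers 10.84572, keeping 19.15428.
Round 1 (the distributor proposes): the studio can get 19.15428 next round, worth 0.4 × 19.15428 = 7.661712 now, so the distributor offers 7.661712, keeping 22.338288.

22.34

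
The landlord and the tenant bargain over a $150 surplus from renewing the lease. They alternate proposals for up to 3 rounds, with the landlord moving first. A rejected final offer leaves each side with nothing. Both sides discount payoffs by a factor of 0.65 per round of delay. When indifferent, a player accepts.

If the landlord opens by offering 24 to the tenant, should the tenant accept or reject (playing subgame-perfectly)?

Reject

Round 3 (the landlord proposes): rejection yields 0 for the tenant; the landlord offers 0 and keeps 150.
Round 2 (the tenant proposes): the landlord can get 150 next round, worth 0.65 × 150 = 97.5 now, so the tenant offers 97.5, keeping 52.5.
So by rejecting in round 1, the tenant gets 52.5 next round, worth 0.65 × 52.5 = 34.125 now.
Offer 24 < 34.125, so the tenant rejects.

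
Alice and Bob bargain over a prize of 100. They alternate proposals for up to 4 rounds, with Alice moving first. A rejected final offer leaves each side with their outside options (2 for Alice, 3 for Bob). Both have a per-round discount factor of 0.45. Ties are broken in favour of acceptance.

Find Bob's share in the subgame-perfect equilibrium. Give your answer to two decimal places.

Round 4 (Bob proposes): Alice gets 2 if talks fail, so Bob offers 2 and keeps 98.
Round 3 (Alice proposes): Bob can get 98 next round, worth 0.45 × 98 = 44.1 now, so Alice offers 44.1, keeping 55.9.
Round 2 (Bob proposes): Alice can get 55.9 next round, worth 0.45 × 55.9 = 25.155 now. Bob offers 25.155 and keeps 100 − 25.155 = 74.845.
Round 1 (Alice proposes): Bob can get 74.845 next round, worth 0.45 × 74.845 = 33.68025 now; Alice offers that and keeps 66.31975.

33.68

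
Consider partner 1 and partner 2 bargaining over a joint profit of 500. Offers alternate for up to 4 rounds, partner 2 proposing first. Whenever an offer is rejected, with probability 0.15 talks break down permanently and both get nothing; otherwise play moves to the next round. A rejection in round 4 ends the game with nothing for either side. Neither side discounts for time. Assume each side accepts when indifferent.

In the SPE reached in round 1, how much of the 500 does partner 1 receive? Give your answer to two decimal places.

370.81

By backward induction:
Round 4 (partner 1 proposes): rejection yields 0 for partner 2; partner 1 offers 0 and keeps 500.
Round 3 (partner 2 proposes): rejecting gives partner 1 an expected 0.85 × 500 = 425. Partner 2 offers 425 and keeps 500 − 425 = 75.
Round 2 (partner 1 proposes): rejecting gives partner 2 an expected 0.85 × 75 = 63.75, so partner 1 offers 63.75, keeping 436.25.
Round 1 (partner 2 proposes): rejecting gives partner 1 an expected 0.85 × 436.25 = 370.8125. Partner 2 offers 370.8125 and keeps 500 − 370.8125 = 129.1875.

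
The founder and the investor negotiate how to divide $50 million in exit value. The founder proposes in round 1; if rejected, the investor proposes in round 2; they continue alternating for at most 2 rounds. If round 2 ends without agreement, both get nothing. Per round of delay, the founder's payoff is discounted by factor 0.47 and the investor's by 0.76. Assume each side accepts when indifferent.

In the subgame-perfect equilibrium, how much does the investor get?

Round 2 (the investor proposes): rejection yields 0 for the founder; the investor offers 0 and keeps 50.
Round 1 (the founder proposes): the investor can get 50 next round, worth 0.76 × 50 = 38 now, so the founder offers 38, keeping 12.

38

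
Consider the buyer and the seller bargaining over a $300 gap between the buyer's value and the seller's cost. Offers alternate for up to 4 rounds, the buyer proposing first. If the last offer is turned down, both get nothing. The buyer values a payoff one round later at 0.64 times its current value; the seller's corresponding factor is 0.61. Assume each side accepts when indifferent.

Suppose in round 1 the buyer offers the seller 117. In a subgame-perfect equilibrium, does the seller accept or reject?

Reject

Work out the seller's continuation value if the offer is rejected.
Round 4 (the seller proposes): rejection yields 0 for the buyer; the seller offers 0 and keeps 300.
Round 3 (the buyer proposes): the seller can get 300 next round, worth 0.61 × 300 = 183 now, so the buyer offers 183, keeping 117.
Round 2 (the seller proposes): the buyer can get 117 next round, worth 0.64 × 117 = 74.88 now, so the seller offers 74.88, keeping 225.12.
So by rejecting in round 1, the seller gets 225.12 next round, worth 0.61 × 225.12 = 137.3232 now.
Offer 117 < 137.3232, so the seller rejects.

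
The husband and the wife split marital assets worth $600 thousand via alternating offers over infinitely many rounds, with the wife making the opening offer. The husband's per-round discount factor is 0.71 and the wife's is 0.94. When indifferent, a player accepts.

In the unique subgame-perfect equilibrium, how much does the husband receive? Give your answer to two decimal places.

76.85

When the wife proposes, the husband accepts any offer worth at least 0.71 times what the husband would get by proposing next round; and vice versa.
This gives x = 600 − 0.71y and y = 600 − 0.94x, where x and y are each side's share when it proposes.
Hence (1 − 0.71·0.94)x = 600(1 − 0.71), i.e. 0.3326·x = 174.
x ≈ 523.1509; the husband's share is 600 − x ≈ 76.8491.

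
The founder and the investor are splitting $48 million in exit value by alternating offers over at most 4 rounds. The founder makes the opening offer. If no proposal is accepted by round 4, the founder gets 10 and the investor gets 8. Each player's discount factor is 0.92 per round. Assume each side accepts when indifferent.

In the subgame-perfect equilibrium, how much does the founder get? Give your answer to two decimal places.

14.88

Work backward from the last round.
Round 4 (the investor proposes): the founder gets 10 if talks fail, so the investor offers 10 and keeps 38.
Round 3 (the founder proposes): the investor can get 38 next round, worth 0.92 × 38 = 34.96 now; the founder offers that and keeps 13.04.
Round 2 (the investor proposes): the founder can get 13.04 next round, worth 0.92 × 13.04 = 11.9968 now, so the investor offers 11.9968, keeping 36.0032.
Round 1 (the founder proposes): the investor can get 36.0032 next round, worth 0.92 × 36.0032 = 33.122944 now, so the founder offers 33.122944, keeping 14.877056.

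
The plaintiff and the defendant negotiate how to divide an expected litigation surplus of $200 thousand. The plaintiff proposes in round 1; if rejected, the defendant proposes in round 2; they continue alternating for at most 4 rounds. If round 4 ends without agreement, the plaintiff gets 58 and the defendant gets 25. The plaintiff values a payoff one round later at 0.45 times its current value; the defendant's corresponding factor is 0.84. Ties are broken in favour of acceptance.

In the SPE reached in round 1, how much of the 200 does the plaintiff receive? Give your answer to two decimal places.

Round 4 (the defendant proposes): the plaintiff gets 58 if talks fail, so the defendant offers 58 and keeps 142.
Round 3 (the plaintiff proposes): the defendant can get 142 next round, worth 0.84 × 142 = 119.28 now. The plaintiff offers 119.28 and keeps 200 − 119.28 = 80.72.
Round 2 (the defendant proposes): the plaintiff can get 80.72 next round, worth 0.45 × 80.72 = 36.324 now, so the defendant offers 36.324, keeping 163.676.
Round 1 (the plaintiff proposes): the defendant can get 163.676 next round, worth 0.84 × 163.676 = 137.48784 now; the plaintiff offers that and keeps 62.51216.

62.51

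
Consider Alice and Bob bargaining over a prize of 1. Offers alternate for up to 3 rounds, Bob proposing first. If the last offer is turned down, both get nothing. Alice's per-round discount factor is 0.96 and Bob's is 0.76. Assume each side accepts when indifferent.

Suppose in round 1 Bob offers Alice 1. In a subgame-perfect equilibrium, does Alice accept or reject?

Work out Alice's continuation value if the offer is rejected.
Round 3 (Bob proposes): rejection yields 0 for Alice; Bob offers 0 and keeps 1.
Round 2 (Alice proposes): Bob can get 1 next round, worth 0.76 × 1 = 0.76 now, so Alice offers 0.76, keeping 0.24.
So by rejecting in round 1, Alice gets 0.24 next round, worth 0.96 × 0.24 = 0.2304 now.
Offer 1 ≥ 0.2304, so Alice accepts.

Accept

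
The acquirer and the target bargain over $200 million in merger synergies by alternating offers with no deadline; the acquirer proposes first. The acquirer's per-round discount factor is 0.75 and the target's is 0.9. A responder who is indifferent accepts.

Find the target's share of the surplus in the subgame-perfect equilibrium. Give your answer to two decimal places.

138.46

Let x be the acquirer's share when the acquirer proposes and y be the target's share when the target proposes.
The target accepts iff offered ≥ 0.9·y, so x = 200 − 0.9y. Symmetrically y = 200 − 0.75x.
Substituting: x = 200 − 0.9(200 − 0.75x), giving x(1 − 0.75·0.9) = 200(1 − 0.9).
So x = 200 × 0.1 / 0.325 ≈ 61.5385, and the target receives 200 − x ≈ 138.4615.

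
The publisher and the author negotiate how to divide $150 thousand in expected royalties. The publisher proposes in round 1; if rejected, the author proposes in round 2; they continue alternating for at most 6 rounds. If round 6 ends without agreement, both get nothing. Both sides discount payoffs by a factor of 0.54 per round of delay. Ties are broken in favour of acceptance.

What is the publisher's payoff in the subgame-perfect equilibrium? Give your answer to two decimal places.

Solve by backward induction from round 6.
Round 6 (the author proposes): the publisher will accept anything ≥ 0, so the author offers 0 and keeps 150.
Round 5 (the publisher proposes): the author can get 150 next round, worth 0.54 × 150 = 81 now; the publisher offers that and keeps 69.
Round 4 (the author proposes): the publisher can get 69 next round, worth 0.54 × 69 = 37.26 now. The author offers 37.26 and keeps 150 − 37.26 = 112.74.
Round 3 (the publisher proposes): the author can get 112.74 next round, worth 0.54 × 112.74 = 60.8796 now; the publisher offers that and keeps 89.1204.
Round 2 (the author proposes): the publisher can get 89.1204 next round, worth 0.54 × 89.1204 = 48.125016 now; the author offers that and keeps 101.874984.
Round 1 (the publisher proposes): the author can get 101.874984 next round, worth 0.54 × 101.874984 = 55.01249136 now, so the publisher offers 55.01249136, keeping 94.98750864.

94.99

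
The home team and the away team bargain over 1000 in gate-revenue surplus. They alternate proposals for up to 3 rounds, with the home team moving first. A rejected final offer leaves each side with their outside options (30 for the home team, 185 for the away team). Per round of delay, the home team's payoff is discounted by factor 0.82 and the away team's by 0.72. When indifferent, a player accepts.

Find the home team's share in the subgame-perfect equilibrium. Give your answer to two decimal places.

Round 3 (the home team proposes): the away team gets 185 if talks fail, so the home team offers 185 and keeps 815.
Round 2 (the away team proposes): the home team can get 815 next round, worth 0.82 × 815 = 668.3 now; the away team offers that and keeps 331.7.
Round 1 (the home team proposes): the away team can get 331.7 next round, worth 0.72 × 331.7 = 238.824 now. The home team offers 238.824 and keeps 1000 − 238.824 = 761.176.

761.18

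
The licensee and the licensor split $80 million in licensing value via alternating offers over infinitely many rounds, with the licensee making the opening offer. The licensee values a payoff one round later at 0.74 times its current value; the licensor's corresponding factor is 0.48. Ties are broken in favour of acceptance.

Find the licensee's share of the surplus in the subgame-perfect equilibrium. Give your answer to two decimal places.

Let x be the licensee's share when the licensee proposes and y be the licensor's share when the licensor proposes.
The licensor accepts iff offered ≥ 0.48·y, so x = 80 − 0.48y. Symmetrically y = 80 − 0.74x.
Substituting: x = 80 − 0.48(80 − 0.74x), giving x(1 − 0.74·0.48) = 80(1 − 0.48).
So x = 80 × 0.52 / 0.6448 ≈ 64.5161, and the licensor receives 80 − x ≈ 15.4839.

64.52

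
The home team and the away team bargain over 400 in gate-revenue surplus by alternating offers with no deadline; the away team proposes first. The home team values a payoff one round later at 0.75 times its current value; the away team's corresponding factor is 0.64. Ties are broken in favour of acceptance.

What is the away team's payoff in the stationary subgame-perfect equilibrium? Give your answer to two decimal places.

When the away team proposes, the home team accepts any offer worth at least 0.75 times what the home team would get by proposing next round; and vice versa.
This gives x = 400 − 0.75y and y = 400 − 0.64x, where x and y are each side's share when it proposes.
Hence (1 − 0.75·0.64)x = 400(1 − 0.75), i.e. 0.52·x = 100.
x ≈ 192.3077; the home team's share is 400 − x ≈ 207.6923.

192.31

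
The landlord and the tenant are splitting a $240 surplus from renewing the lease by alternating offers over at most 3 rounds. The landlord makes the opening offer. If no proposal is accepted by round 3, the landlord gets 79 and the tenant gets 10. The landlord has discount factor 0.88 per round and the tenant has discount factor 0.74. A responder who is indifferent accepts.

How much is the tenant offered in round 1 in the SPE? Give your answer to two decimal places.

27.82

Round 3 (the landlord proposes): the tenant gets 10 if talks fail, so the landlord offers 10 and keeps 230.
Round 2 (the tenant proposes): the landlord can get 230 next round, worth 0.88 × 230 = 202.4 now, so the tenant offers 202.4, keeping 37.6.
Round 1 (the landlord proposes): the tenant can get 37.6 next round, worth 0.74 × 37.6 = 27.824 now, so the landlord offers 27.824, keeping 212.176.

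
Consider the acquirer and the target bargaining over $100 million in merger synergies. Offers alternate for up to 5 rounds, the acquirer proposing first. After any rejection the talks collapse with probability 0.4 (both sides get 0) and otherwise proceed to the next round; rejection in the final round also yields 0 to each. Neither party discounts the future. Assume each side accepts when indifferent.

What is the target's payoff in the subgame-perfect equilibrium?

Round 5 (the acquirer proposes): the target will accept anything ≥ 0, so the acquirer offers 0 and keeps 100.
Round 4 (the target proposes): rejecting gives the acquirer an expected 0.6 × 100 = 60. The target offers 60 and keeps 100 − 60 = 40.
Round 3 (the acquirer proposes): rejecting gives the target an expected 0.6 × 40 = 24; the acquirer offers that and keeps 76.
Round 2 (the target proposes): rejecting gives the acquirer an expected 0.6 × 76 = 45.6, so the target offers 45.6, keeping 54.4.
Round 1 (the acquirer proposes): rejecting gives the target an expected 0.6 × 54.4 = 32.64; the acquirer offers that and keeps 67.36.

32.64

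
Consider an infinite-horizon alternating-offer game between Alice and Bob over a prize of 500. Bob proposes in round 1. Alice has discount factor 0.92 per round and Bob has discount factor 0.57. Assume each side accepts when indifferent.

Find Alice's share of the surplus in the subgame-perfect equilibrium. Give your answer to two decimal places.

415.90

Let x be Bob's share when Bob proposes and y be Alice's share when Alice proposes.
Alice accepts iff offered ≥ 0.92·y, so x = 500 − 0.92y. Symmetrically y = 500 − 0.57x.
Substituting: x = 500 − 0.92(500 − 0.57x), giving x(1 − 0.57·0.92) = 500(1 − 0.92).
So x = 500 × 0.08 / 0.4756 ≈ 84.1043, and Alice receives 500 − x ≈ 415.8957.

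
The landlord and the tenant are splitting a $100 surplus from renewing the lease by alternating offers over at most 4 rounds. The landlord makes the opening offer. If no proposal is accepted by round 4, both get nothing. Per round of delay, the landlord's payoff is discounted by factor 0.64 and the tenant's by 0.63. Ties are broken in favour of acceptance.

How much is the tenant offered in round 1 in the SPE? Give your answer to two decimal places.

48.08

Solve by backward induction from round 4.
Round 4 (the tenant proposes): rejection yields 0 for the landlord; the tenant offers 0 and keeps 100.
Round 3 (the landlord proposes): the tenant can get 100 next round, worth 0.63 × 100 = 63 now, so the landlord offers 63, keeping 37.
Round 2 (the tenant proposes): the landlord can get 37 next round, worth 0.64 × 37 = 23.68 now; the tenant offers that and keeps 76.32.
Round 1 (the landlord proposes): the tenant can get 76.32 next round, worth 0.63 × 76.32 = 48.0816 now. The landlord offers 48.0816 and keeps 100 − 48.0816 = 51.9184.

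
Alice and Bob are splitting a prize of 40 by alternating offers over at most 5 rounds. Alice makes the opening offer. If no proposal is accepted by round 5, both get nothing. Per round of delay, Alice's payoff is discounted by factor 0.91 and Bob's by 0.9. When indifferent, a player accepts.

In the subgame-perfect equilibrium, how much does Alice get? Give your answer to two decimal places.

Round 5 (Alice proposes): rejection yields 0 for Bob; Alice offers 0 and keeps 40.
Round 4 (Bob proposes): Alice can get 40 next round, worth 0.91 × 40 = 36.4 now. Bob offers 36.4 and keeps 40 − 36.4 = 3.6.
Round 3 (Alice proposes): Bob can get 3.6 next round, worth 0.9 × 3.6 = 3.24 now; Alice offers that and keeps 36.76.
Round 2 (Bob proposes): Alice can get 36.76 next round, worth 0.91 × 36.76 = 33.4516 now, so Bob offers 33.4516, keeping 6.5484.
Round 1 (Alice proposes): Bob can get 6.5484 next round, worth 0.9 × 6.5484 = 5.89356 now, so Alice offers 5.89356, keeping 34.10644.

34.11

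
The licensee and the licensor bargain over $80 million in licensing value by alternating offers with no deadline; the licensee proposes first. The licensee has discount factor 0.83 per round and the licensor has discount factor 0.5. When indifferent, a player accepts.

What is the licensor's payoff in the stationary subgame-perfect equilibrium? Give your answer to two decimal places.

Let x be the licensee's share when the licensee proposes and y be the licensor's share when the licensor proposes.
The licensor accepts iff offered ≥ 0.5·y, so x = 80 − 0.5y. Symmetrically y = 80 − 0.83x.
Substituting: x = 80 − 0.5(80 − 0.83x), giving x(1 − 0.83·0.5) = 80(1 − 0.5).
So x = 80 × 0.5 / 0.585 ≈ 68.3761, and the licensor receives 80 − x ≈ 11.6239.

11.62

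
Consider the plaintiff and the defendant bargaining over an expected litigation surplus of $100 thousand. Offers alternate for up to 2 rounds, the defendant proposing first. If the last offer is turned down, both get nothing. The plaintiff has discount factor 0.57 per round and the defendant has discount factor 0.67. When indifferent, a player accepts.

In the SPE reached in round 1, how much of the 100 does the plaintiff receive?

57

Round 2 (the plaintiff proposes): rejection yields 0 for the defendant; the plaintiff offers 0 and keeps 100.
Round 1 (the defendant proposes): the plaintiff can get 100 next round, worth 0.57 × 100 = 57 now; the defendant offers that and keeps 43.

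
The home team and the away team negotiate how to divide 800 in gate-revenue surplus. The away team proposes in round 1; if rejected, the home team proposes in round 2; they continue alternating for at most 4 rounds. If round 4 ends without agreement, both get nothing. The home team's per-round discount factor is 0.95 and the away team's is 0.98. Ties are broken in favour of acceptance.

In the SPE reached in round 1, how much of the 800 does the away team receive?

By backward induction:
Round 4 (the home team proposes): rejection yields 0 for the away team; the home team offers 0 and keeps 800.
Round 3 (the away team proposes): the home team can get 800 next round, worth 0.95 × 800 = 760 now, so the away team offers 760, keeping 40.
Round 2 (the home team proposes): the away team can get 40 next round, worth 0.98 × 40 = 39.2 now; the home team offers that and keeps 760.8.
Round 1 (the away team proposes): the home team can get 760.8 next round, worth 0.95 × 760.8 = 722.76 now; the away team offers that and keeps 77.24.

77.24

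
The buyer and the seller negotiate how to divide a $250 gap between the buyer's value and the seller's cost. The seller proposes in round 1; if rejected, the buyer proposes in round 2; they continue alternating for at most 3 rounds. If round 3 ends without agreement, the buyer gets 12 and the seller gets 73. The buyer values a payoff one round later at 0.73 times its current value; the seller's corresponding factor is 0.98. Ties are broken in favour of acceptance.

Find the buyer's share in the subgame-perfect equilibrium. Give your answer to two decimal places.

Round 3 (the seller proposes): the buyer gets 12 if talks fail, so the seller offers 12 and keeps 238.
Round 2 (the buyer proposes): the seller can get 238 next round, worth 0.98 × 238 = 233.24 now; the buyer offers that and keeps 16.76.
Round 1 (the seller proposes): the buyer can get 16.76 next round, worth 0.73 × 16.76 = 12.2348 now. The seller offers 12.2348 and keeps 250 − 12.2348 = 237.7652.

12.23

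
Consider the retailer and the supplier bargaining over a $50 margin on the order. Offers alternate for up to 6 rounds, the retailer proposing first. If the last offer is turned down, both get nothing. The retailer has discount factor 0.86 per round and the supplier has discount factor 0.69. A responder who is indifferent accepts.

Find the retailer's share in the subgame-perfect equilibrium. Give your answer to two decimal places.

30.16

Round 6 (the supplier proposes): the retailer will accept anything ≥ 0, so the supplier offers 0 and keeps 50.
Round 5 (the retailer proposes): the supplier can get 50 next round, worth 0.69 × 50 = 34.5 now. The retailer offers 34.5 and keeps 50 − 34.5 = 15.5.
Round 4 (the supplier proposes): the retailer can get 15.5 next round, worth 0.86 × 15.5 = 13.33 now, so the supplier offers 13.33, keeping 36.67.
Round 3 (the retailer proposes): the supplier can get 36.67 next round, worth 0.69 × 36.67 = 25.3023 now, so the retailer offers 25.3023, keeping 24.6977.
Round 2 (the supplier proposes): the retailer can get 24.6977 next round, worth 0.86 × 24.6977 = 21.240022 now. The supplier offers 21.240022 and keeps 50 − 21.240022 = 28.759978.
Round 1 (the retailer proposes): the supplier can get 28.759978 next round, worth 0.69 × 28.759978 = 19.84438482 now; the retailer offers that and keeps 30.15561518.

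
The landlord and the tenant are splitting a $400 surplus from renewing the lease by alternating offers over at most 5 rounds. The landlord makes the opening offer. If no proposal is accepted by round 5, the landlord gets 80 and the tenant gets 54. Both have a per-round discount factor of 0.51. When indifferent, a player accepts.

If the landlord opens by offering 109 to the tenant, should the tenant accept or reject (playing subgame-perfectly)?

Round 5 (the landlord proposes): the tenant gets 54 if talks fail, so the landlord offers 54 and keeps 346.
Round 4 (the tenant proposes): the landlord can get 346 next round, worth 0.51 × 346 = 176.46 now, so the tenant offers 176.46, keeping 223.54.
Round 3 (the landlord proposes): the tenant can get 223.54 next round, worth 0.51 × 223.54 = 114.0054 now; the landlord offers that and keeps 285.9946.
Round 2 (the tenant proposes): the landlord can get 285.9946 next round, worth 0.51 × 285.9946 = 145.857246 now, so the tenant offers 145.857246, keeping 254.142754.
So by rejecting in round 1, the tenant gets 254.142754 next round, worth 0.51 × 254.142754 = 129.61280454 now.
Offer 109 < 129.61280454, so the tenant rejects.

Reject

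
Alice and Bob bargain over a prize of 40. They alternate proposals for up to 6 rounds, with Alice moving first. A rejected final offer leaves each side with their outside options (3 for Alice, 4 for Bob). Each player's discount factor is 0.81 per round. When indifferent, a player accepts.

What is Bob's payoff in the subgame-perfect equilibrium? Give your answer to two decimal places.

Round 6 (Bob proposes): Alice gets 3 if talks fail, so Bob offers 3 and keeps 37.
Round 5 (Alice proposes): Bob can get 37 next round, worth 0.81 × 37 = 29.97 now, so Alice offers 29.97, keeping 10.03.
Round 4 (Bob proposes): Alice can get 10.03 next round, worth 0.81 × 10.03 = 8.1243 now; Bob offers that and keeps 31.8757.
Round 3 (Alice proposes): Bob can get 31.8757 next round, worth 0.81 × 31.8757 = 25.819317 now; Alice offers that and keeps 14.180683.
Round 2 (Bob proposes): Alice can get 14.180683 next round, worth 0.81 × 14.180683 = 11.48635323 now; Bob offers that and keeps 28.51364677.
Round 1 (Alice proposes): Bob can get 28.51364677 next round, worth 0.81 × 28.51364677 = 23.0960538837 now; Alice offers that and keeps 16.9039461163.

23.10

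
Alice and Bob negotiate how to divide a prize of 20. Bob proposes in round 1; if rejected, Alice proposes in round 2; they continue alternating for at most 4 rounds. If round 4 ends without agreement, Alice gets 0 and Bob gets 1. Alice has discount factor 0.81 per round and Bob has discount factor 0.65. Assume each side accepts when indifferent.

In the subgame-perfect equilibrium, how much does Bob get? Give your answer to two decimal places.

6.23

Solve by backward induction from round 4.
Round 4 (Alice proposes): Bob gets 1 if talks fail, so Alice offers 1 and keeps 19.
Round 3 (Bob proposes): Alice can get 19 next round, worth 0.81 × 19 = 15.39 now. Bob offers 15.39 and keeps 20 − 15.39 = 4.61.
Round 2 (Alice proposes): Bob can get 4.61 next round, worth 0.65 × 4.61 = 2.9965 now. Alice offers 2.9965 and keeps 20 − 2.9965 = 17.0035.
Round 1 (Bob proposes): Alice can get 17.0035 next round, worth 0.81 × 17.0035 = 13.772835 now, so Bob offers 13.772835, keeping 6.227165.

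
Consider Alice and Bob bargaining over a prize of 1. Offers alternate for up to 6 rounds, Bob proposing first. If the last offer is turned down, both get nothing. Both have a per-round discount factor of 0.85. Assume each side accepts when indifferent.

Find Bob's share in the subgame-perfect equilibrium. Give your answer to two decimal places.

Work backward from the last round.
Round 6 (Alice proposes): Bob will accept anything ≥ 0, so Alice offers 0 and keeps 1.
Round 5 (Bob proposes): Alice can get 1 next round, worth 0.85 × 1 = 0.85 now, so Bob offers 0.85, keeping 0.15.
Round 4 (Alice proposes): Bob can get 0.15 next round, worth 0.85 × 0.15 = 0.1275 now, so Alice offers 0.1275, keeping 0.8725.
Round 3 (Bob proposes): Alice can get 0.8725 next round, worth 0.85 × 0.8725 = 0.741625 now; Bob offers that and keeps 0.258375.
Round 2 (Alice proposes): Bob can get 0.258375 next round, worth 0.85 × 0.258375 = 0.21961875 now. Alice offers 0.21961875 and keeps 1 − 0.21961875 = 0.78038125.
Round 1 (Bob proposes): Alice can get 0.78038125 next round, worth 0.85 × 0.78038125 = 0.6633240625 now. Bob offers 0.6633240625 and keeps 1 − 0.6633240625 = 0.3366759375.

0.34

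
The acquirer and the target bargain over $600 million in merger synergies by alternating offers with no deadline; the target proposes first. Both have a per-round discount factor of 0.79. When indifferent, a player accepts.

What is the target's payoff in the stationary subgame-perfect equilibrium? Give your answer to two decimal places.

Let x be the target's share when the target proposes and y be the acquirer's share when the acquirer proposes.
The acquirer accepts iff offered ≥ 0.79·y, so x = 600 − 0.79y. Symmetrically y = 600 − 0.79x.
Substituting: x = 600 − 0.79(600 − 0.79x), giving x(1 − 0.79·0.79) = 600(1 − 0.79).
So x = 600 × 0.21 / 0.3759 ≈ 335.1955, and the acquirer receives 600 − x ≈ 264.8045.

335.20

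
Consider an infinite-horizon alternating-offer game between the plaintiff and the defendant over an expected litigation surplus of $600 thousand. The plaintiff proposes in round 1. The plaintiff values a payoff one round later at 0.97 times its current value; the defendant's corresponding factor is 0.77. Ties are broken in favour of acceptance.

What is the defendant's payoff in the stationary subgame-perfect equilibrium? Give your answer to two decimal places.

Let x be the plaintiff's share when the plaintiff proposes and y be the defendant's share when the defendant proposes.
The defendant accepts iff offered ≥ 0.77·y, so x = 600 − 0.77y. Symmetrically y = 600 − 0.97x.
Substituting: x = 600 − 0.77(600 − 0.97x), giving x(1 − 0.97·0.77) = 600(1 − 0.77).
So x = 600 × 0.23 / 0.2531 ≈ 545.2390, and the defendant receives 600 − x ≈ 54.7610.

54.76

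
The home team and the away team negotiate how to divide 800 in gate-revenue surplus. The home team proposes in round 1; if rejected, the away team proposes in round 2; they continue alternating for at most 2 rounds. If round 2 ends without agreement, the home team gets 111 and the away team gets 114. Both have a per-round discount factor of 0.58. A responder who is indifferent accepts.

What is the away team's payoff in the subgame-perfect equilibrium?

Work backward from the last round.
Round 2 (the away team proposes): the home team gets 111 if talks fail, so the away team offers 111 and keeps 689.
Round 1 (the home team proposes): the away team can get 689 next round, worth 0.58 × 689 = 399.62 now. The home team offers 399.62 and keeps 800 − 399.62 = 400.38.

399.62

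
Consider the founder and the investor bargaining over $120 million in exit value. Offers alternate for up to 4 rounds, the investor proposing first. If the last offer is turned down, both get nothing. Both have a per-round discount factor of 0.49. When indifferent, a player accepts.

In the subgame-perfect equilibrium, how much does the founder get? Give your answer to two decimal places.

44.11

By backward induction:
Round 4 (the founder proposes): rejection yields 0 for the investor; the founder offers 0 and keeps 120.
Round 3 (the investor proposes): the founder can get 120 next round, worth 0.49 × 120 = 58.8 now. The investor offers 58.8 and keeps 120 − 58.8 = 61.2.
Round 2 (the founder proposes): the investor can get 61.2 next round, worth 0.49 × 61.2 = 29.988 now; the founder offers that and keeps 90.012.
Round 1 (the investor proposes): the founder can get 90.012 next round, worth 0.49 × 90.012 = 44.10588 now; the investor offers that and keeps 75.89412.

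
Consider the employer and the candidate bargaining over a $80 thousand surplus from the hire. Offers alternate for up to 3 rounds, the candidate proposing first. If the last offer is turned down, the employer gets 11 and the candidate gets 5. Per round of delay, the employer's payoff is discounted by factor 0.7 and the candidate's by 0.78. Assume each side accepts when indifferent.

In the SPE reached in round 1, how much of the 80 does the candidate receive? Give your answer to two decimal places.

Round 3 (the candidate proposes): the employer gets 11 if talks fail, so the candidate offers 11 and keeps 69.
Round 2 (the employer proposes): the candidate can get 69 next round, worth 0.78 × 69 = 53.82 now, so the employer offers 53.82, keeping 26.18.
Round 1 (the candidate proposes): the employer can get 26.18 next round, worth 0.7 × 26.18 = 18.326 now; the candidate offers that and keeps 61.674.

61.67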